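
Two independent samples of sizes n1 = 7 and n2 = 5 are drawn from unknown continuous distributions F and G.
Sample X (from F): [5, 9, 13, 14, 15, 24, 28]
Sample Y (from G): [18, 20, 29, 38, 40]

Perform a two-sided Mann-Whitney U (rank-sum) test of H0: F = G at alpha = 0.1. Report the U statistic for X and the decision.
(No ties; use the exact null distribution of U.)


Step 1: Combine and sort all 12 observations; assign midranks.
sorted (value, group): (5,X), (9,X), (13,X), (14,X), (15,X), (18,Y), (20,Y), (24,X), (28,X), (29,Y), (38,Y), (40,Y)
ranks: 5->1, 9->2, 13->3, 14->4, 15->5, 18->6, 20->7, 24->8, 28->9, 29->10, 38->11, 40->12
Step 2: Rank sum for X: R1 = 1 + 2 + 3 + 4 + 5 + 8 + 9 = 32.
Step 3: U_X = R1 - n1(n1+1)/2 = 32 - 7*8/2 = 32 - 28 = 4.
       U_Y = n1*n2 - U_X = 35 - 4 = 31.
Step 4: No ties, so the exact null distribution of U (based on enumerating the C(12,7) = 792 equally likely rank assignments) gives the two-sided p-value.
Step 5: p-value = 0.030303; compare to alpha = 0.1. reject H0.

U_X = 4, p = 0.030303, reject H0 at alpha = 0.1.


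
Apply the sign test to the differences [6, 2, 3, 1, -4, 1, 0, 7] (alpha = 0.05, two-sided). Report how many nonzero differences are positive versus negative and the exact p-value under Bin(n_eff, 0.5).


Step 1: Discard zero differences. Original n = 8; n_eff = number of nonzero differences = 7.
Nonzero differences (with sign): +6, +2, +3, +1, -4, +1, +7
Step 2: Count signs: positive = 6, negative = 1.
Step 3: Under H0: P(positive) = 0.5, so the number of positives S ~ Bin(7, 0.5).
Step 4: Two-sided exact p-value = sum of Bin(7,0.5) probabilities at or below the observed probability = 0.125000.
Step 5: alpha = 0.05. fail to reject H0.

n_eff = 7, pos = 6, neg = 1, p = 0.125000, fail to reject H0.


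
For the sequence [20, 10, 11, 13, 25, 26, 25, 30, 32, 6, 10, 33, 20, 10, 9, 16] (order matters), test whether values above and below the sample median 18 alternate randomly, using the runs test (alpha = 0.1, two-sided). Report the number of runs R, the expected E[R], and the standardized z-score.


Step 1: Compute median = 18; label A = above, B = below.
Labels in order: ABBBAAAAABBAABBB  (n_A = 8, n_B = 8)
Step 2: Count runs R = 6.
Step 3: Under H0 (random ordering), E[R] = 2*n_A*n_B/(n_A+n_B) + 1 = 2*8*8/16 + 1 = 9.0000.
        Var[R] = 2*n_A*n_B*(2*n_A*n_B - n_A - n_B) / ((n_A+n_B)^2 * (n_A+n_B-1)) = 14336/3840 = 3.7333.
        SD[R] = 1.9322.
Step 4: Continuity-corrected z = (R + 0.5 - E[R]) / SD[R] = (6 + 0.5 - 9.0000) / 1.9322 = -1.2939.
Step 5: Two-sided p-value via normal approximation = 2*(1 - Phi(|z|)) = 0.195709.
Step 6: alpha = 0.1. fail to reject H0.

R = 6, z = -1.2939, p = 0.195709, fail to reject H0.


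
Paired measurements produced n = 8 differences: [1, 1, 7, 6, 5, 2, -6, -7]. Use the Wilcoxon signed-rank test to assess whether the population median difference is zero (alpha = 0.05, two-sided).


Step 1: Drop any zero differences (none here) and take |d_i|.
|d| = [1, 1, 7, 6, 5, 2, 6, 7]
Step 2: Midrank |d_i| (ties get averaged ranks).
ranks: |1|->1.5, |1|->1.5, |7|->7.5, |6|->5.5, |5|->4, |2|->3, |6|->5.5, |7|->7.5
Step 3: Attach original signs; sum ranks with positive sign and with negative sign.
W+ = 1.5 + 1.5 + 7.5 + 5.5 + 4 + 3 = 23
W- = 5.5 + 7.5 = 13
(Check: W+ + W- = 36 should equal n(n+1)/2 = 36.)
Step 4: Test statistic W = min(W+, W-) = 13.
Step 5: Ties in |d|, so use the tie-corrected normal approximation.
        E[W] = n(n+1)/4 = 8*9/4 = 18.
        Tie groups: |d|=1 (t=2), |d|=6 (t=2), |d|=7 (t=2); sum(t^3 - t) = 18.
        Var[W] = n(n+1)(2n+1)/24 - sum(t^3-t)/48 = 1224/24 - 18/48 = 50.625.
        z = (W - E[W]) / sqrt(Var[W]) = (13 - 18) / 7.1151 = -0.7027.
        Two-sided p = 2*Phi(z) = 0.482225.
Step 6: alpha = 0.05. fail to reject H0.

W+ = 23, W- = 13, W = min = 13, p = 0.482225, fail to reject H0.


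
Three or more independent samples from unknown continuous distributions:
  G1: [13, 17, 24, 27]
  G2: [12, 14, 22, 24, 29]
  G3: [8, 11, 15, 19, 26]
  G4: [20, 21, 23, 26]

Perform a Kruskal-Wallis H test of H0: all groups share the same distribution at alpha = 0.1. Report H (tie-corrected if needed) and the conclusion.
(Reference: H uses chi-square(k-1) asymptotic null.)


Step 1: Combine all N = 18 observations and assign midranks.
sorted (value, group, rank): (8,G3,1), (11,G3,2), (12,G2,3), (13,G1,4), (14,G2,5), (15,G3,6), (17,G1,7), (19,G3,8), (20,G4,9), (21,G4,10), (22,G2,11), (23,G4,12), (24,G1,13.5), (24,G2,13.5), (26,G3,15.5), (26,G4,15.5), (27,G1,17), (29,G2,18)
Step 2: Sum ranks within each group.
R_1 = 41.5 (n_1 = 4)
R_2 = 50.5 (n_2 = 5)
R_3 = 32.5 (n_3 = 5)
R_4 = 46.5 (n_4 = 4)
Step 3: H = 12/(N(N+1)) * sum(R_i^2/n_i) - 3(N+1)
     = 12/(18*19) * (41.5^2/4 + 50.5^2/5 + 32.5^2/5 + 46.5^2/4) - 3*19
     = 0.035088 * 1692.42 - 57
     = 2.383333.
Step 4: Ties present; correction factor C = 1 - 12/(18^3 - 18) = 0.997936. Corrected H = 2.383333 / 0.997936 = 2.388263.
Step 5: Under H0, H ~ chi^2(3); p-value = 0.495823.
Step 6: alpha = 0.1. fail to reject H0.

H = 2.3883, df = 3, p = 0.495823, fail to reject H0.


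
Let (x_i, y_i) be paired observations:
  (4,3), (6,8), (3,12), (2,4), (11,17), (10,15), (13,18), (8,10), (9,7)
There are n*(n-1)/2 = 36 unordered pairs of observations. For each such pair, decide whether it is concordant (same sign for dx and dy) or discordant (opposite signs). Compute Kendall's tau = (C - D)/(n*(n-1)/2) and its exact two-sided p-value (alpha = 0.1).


Step 1: Enumerate the 36 unordered pairs (i,j) with i<j and classify each by sign(x_j-x_i) * sign(y_j-y_i).
  (1,2):dx=+2,dy=+5->C; (1,3):dx=-1,dy=+9->D; (1,4):dx=-2,dy=+1->D; (1,5):dx=+7,dy=+14->C
  (1,6):dx=+6,dy=+12->C; (1,7):dx=+9,dy=+15->C; (1,8):dx=+4,dy=+7->C; (1,9):dx=+5,dy=+4->C
  (2,3):dx=-3,dy=+4->D; (2,4):dx=-4,dy=-4->C; (2,5):dx=+5,dy=+9->C; (2,6):dx=+4,dy=+7->C
  (2,7):dx=+7,dy=+10->C; (2,8):dx=+2,dy=+2->C; (2,9):dx=+3,dy=-1->D; (3,4):dx=-1,dy=-8->C
  (3,5):dx=+8,dy=+5->C; (3,6):dx=+7,dy=+3->C; (3,7):dx=+10,dy=+6->C; (3,8):dx=+5,dy=-2->D
  (3,9):dx=+6,dy=-5->D; (4,5):dx=+9,dy=+13->C; (4,6):dx=+8,dy=+11->C; (4,7):dx=+11,dy=+14->C
  (4,8):dx=+6,dy=+6->C; (4,9):dx=+7,dy=+3->C; (5,6):dx=-1,dy=-2->C; (5,7):dx=+2,dy=+1->C
  (5,8):dx=-3,dy=-7->C; (5,9):dx=-2,dy=-10->C; (6,7):dx=+3,dy=+3->C; (6,8):dx=-2,dy=-5->C
  (6,9):dx=-1,dy=-8->C; (7,8):dx=-5,dy=-8->C; (7,9):dx=-4,dy=-11->C; (8,9):dx=+1,dy=-3->D
Step 2: C = 29, D = 7, total pairs = 36.
Step 3: tau = (C - D)/(n(n-1)/2) = (29 - 7)/36 = 0.611111.
Step 4: Exact two-sided p-value (enumerate n! = 362880 permutations of y under H0): p = 0.024741.
Step 5: alpha = 0.1. reject H0.

tau_b = 0.6111 (C=29, D=7), p = 0.024741, reject H0.


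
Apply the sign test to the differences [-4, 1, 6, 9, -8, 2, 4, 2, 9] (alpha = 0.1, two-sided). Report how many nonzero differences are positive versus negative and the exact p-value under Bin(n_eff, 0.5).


Step 1: Discard zero differences. Original n = 9; n_eff = number of nonzero differences = 9.
Nonzero differences (with sign): -4, +1, +6, +9, -8, +2, +4, +2, +9
Step 2: Count signs: positive = 7, negative = 2.
Step 3: Under H0: P(positive) = 0.5, so the number of positives S ~ Bin(9, 0.5).
Step 4: Two-sided exact p-value = sum of Bin(9,0.5) probabilities at or below the observed probability = 0.179688.
Step 5: alpha = 0.1. fail to reject H0.

n_eff = 9, pos = 7, neg = 2, p = 0.179688, fail to reject H0.


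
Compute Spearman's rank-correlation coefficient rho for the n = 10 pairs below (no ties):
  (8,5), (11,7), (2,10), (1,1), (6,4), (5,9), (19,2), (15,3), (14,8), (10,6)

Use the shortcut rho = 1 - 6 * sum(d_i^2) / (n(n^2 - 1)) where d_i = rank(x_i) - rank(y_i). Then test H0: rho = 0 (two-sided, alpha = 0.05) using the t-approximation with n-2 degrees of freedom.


Step 1: Rank x and y separately (midranks; no ties here).
rank(x): 8->5, 11->7, 2->2, 1->1, 6->4, 5->3, 19->10, 15->9, 14->8, 10->6
rank(y): 5->5, 7->7, 10->10, 1->1, 4->4, 9->9, 2->2, 3->3, 8->8, 6->6
Step 2: d_i = R_x(i) - R_y(i); compute d_i^2.
  (5-5)^2=0, (7-7)^2=0, (2-10)^2=64, (1-1)^2=0, (4-4)^2=0, (3-9)^2=36, (10-2)^2=64, (9-3)^2=36, (8-8)^2=0, (6-6)^2=0
sum(d^2) = 200.
Step 3: rho = 1 - 6*200 / (10*(10^2 - 1)) = 1 - 1200/990 = -0.212121.
Step 4: Under H0, t = rho * sqrt((n-2)/(1-rho^2)) = -0.6139 ~ t(8).
Step 5: Two-sided p-value from the t-distribution with 8 df = 0.556306.
Step 6: alpha = 0.05. fail to reject H0.

rho = -0.2121, p = 0.556306, fail to reject H0 at alpha = 0.05.


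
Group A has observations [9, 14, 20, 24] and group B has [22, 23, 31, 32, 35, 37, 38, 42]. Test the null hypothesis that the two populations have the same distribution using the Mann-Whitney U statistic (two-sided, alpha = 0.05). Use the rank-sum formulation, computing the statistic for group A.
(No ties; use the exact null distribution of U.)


Step 1: Combine and sort all 12 observations; assign midranks.
sorted (value, group): (9,X), (14,X), (20,X), (22,Y), (23,Y), (24,X), (31,Y), (32,Y), (35,Y), (37,Y), (38,Y), (42,Y)
ranks: 9->1, 14->2, 20->3, 22->4, 23->5, 24->6, 31->7, 32->8, 35->9, 37->10, 38->11, 42->12
Step 2: Rank sum for X: R1 = 1 + 2 + 3 + 6 = 12.
Step 3: U_X = R1 - n1(n1+1)/2 = 12 - 4*5/2 = 12 - 10 = 2.
       U_Y = n1*n2 - U_X = 32 - 2 = 30.
Step 4: No ties, so the exact null distribution of U (based on enumerating the C(12,4) = 495 equally likely rank assignments) gives the two-sided p-value.
Step 5: p-value = 0.016162; compare to alpha = 0.05. reject H0.

U_X = 2, p = 0.016162, reject H0 at alpha = 0.05.


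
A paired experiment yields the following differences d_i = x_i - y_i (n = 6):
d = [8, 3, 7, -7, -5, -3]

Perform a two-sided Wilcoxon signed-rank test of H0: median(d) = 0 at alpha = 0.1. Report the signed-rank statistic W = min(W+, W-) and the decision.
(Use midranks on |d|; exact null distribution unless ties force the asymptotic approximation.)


Step 1: Drop any zero differences (none here) and take |d_i|.
|d| = [8, 3, 7, 7, 5, 3]
Step 2: Midrank |d_i| (ties get averaged ranks).
ranks: |8|->6, |3|->1.5, |7|->4.5, |7|->4.5, |5|->3, |3|->1.5
Step 3: Attach original signs; sum ranks with positive sign and with negative sign.
W+ = 6 + 1.5 + 4.5 = 12
W- = 4.5 + 3 + 1.5 = 9
(Check: W+ + W- = 21 should equal n(n+1)/2 = 21.)
Step 4: Test statistic W = min(W+, W-) = 9.
Step 5: Ties in |d|, so use the tie-corrected normal approximation.
        E[W] = n(n+1)/4 = 6*7/4 = 10.5.
        Tie groups: |d|=3 (t=2), |d|=7 (t=2); sum(t^3 - t) = 12.
        Var[W] = n(n+1)(2n+1)/24 - sum(t^3-t)/48 = 546/24 - 12/48 = 22.5.
        z = (W - E[W]) / sqrt(Var[W]) = (9 - 10.5) / 4.7434 = -0.3162.
        Two-sided p = 2*Phi(z) = 0.751830.
Step 6: alpha = 0.1. fail to reject H0.

W+ = 12, W- = 9, W = min = 9, p = 0.751830, fail to reject H0.


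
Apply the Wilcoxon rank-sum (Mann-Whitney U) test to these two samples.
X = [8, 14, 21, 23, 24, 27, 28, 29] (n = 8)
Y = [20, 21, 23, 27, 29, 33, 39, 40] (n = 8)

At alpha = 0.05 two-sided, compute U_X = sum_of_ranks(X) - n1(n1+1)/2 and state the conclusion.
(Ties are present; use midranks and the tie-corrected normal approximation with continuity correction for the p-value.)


Step 1: Combine and sort all 16 observations; assign midranks.
sorted (value, group): (8,X), (14,X), (20,Y), (21,X), (21,Y), (23,X), (23,Y), (24,X), (27,X), (27,Y), (28,X), (29,X), (29,Y), (33,Y), (39,Y), (40,Y)
ranks: 8->1, 14->2, 20->3, 21->4.5, 21->4.5, 23->6.5, 23->6.5, 24->8, 27->9.5, 27->9.5, 28->11, 29->12.5, 29->12.5, 33->14, 39->15, 40->16
Step 2: Rank sum for X: R1 = 1 + 2 + 4.5 + 6.5 + 8 + 9.5 + 11 + 12.5 = 55.
Step 3: U_X = R1 - n1(n1+1)/2 = 55 - 8*9/2 = 55 - 36 = 19.
       U_Y = n1*n2 - U_X = 64 - 19 = 45.
Step 4: Ties are present, so use the tie-corrected normal approximation (with continuity correction) for the p-value.
Step 5: p-value = 0.187959; compare to alpha = 0.05. fail to reject H0.

U_X = 19, p = 0.187959, fail to reject H0 at alpha = 0.05.


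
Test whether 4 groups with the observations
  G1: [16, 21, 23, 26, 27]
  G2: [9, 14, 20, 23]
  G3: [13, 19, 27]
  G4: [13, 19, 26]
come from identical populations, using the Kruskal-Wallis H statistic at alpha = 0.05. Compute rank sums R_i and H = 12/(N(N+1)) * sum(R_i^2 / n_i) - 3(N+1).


Step 1: Combine all N = 15 observations and assign midranks.
sorted (value, group, rank): (9,G2,1), (13,G3,2.5), (13,G4,2.5), (14,G2,4), (16,G1,5), (19,G3,6.5), (19,G4,6.5), (20,G2,8), (21,G1,9), (23,G1,10.5), (23,G2,10.5), (26,G1,12.5), (26,G4,12.5), (27,G1,14.5), (27,G3,14.5)
Step 2: Sum ranks within each group.
R_1 = 51.5 (n_1 = 5)
R_2 = 23.5 (n_2 = 4)
R_3 = 23.5 (n_3 = 3)
R_4 = 21.5 (n_4 = 3)
Step 3: H = 12/(N(N+1)) * sum(R_i^2/n_i) - 3(N+1)
     = 12/(15*16) * (51.5^2/5 + 23.5^2/4 + 23.5^2/3 + 21.5^2/3) - 3*16
     = 0.050000 * 1006.68 - 48
     = 2.333958.
Step 4: Ties present; correction factor C = 1 - 30/(15^3 - 15) = 0.991071. Corrected H = 2.333958 / 0.991071 = 2.354985.
Step 5: Under H0, H ~ chi^2(3); p-value = 0.502069.
Step 6: alpha = 0.05. fail to reject H0.

H = 2.3550, df = 3, p = 0.502069, fail to reject H0.


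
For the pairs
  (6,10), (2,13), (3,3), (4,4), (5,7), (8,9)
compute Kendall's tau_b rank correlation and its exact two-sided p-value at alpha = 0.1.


Step 1: Enumerate the 15 unordered pairs (i,j) with i<j and classify each by sign(x_j-x_i) * sign(y_j-y_i).
  (1,2):dx=-4,dy=+3->D; (1,3):dx=-3,dy=-7->C; (1,4):dx=-2,dy=-6->C; (1,5):dx=-1,dy=-3->C
  (1,6):dx=+2,dy=-1->D; (2,3):dx=+1,dy=-10->D; (2,4):dx=+2,dy=-9->D; (2,5):dx=+3,dy=-6->D
  (2,6):dx=+6,dy=-4->D; (3,4):dx=+1,dy=+1->C; (3,5):dx=+2,dy=+4->C; (3,6):dx=+5,dy=+6->C
  (4,5):dx=+1,dy=+3->C; (4,6):dx=+4,dy=+5->C; (5,6):dx=+3,dy=+2->C
Step 2: C = 9, D = 6, total pairs = 15.
Step 3: tau = (C - D)/(n(n-1)/2) = (9 - 6)/15 = 0.200000.
Step 4: Exact two-sided p-value (enumerate n! = 720 permutations of y under H0): p = 0.719444.
Step 5: alpha = 0.1. fail to reject H0.

tau_b = 0.2000 (C=9, D=6), p = 0.719444, fail to reject H0.


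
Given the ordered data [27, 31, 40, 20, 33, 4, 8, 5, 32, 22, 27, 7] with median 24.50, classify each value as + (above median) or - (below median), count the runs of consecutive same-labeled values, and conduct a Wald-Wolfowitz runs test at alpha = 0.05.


Step 1: Compute median = 24.50; label A = above, B = below.
Labels in order: AAABABBBABAB  (n_A = 6, n_B = 6)
Step 2: Count runs R = 8.
Step 3: Under H0 (random ordering), E[R] = 2*n_A*n_B/(n_A+n_B) + 1 = 2*6*6/12 + 1 = 7.0000.
        Var[R] = 2*n_A*n_B*(2*n_A*n_B - n_A - n_B) / ((n_A+n_B)^2 * (n_A+n_B-1)) = 4320/1584 = 2.7273.
        SD[R] = 1.6514.
Step 4: Continuity-corrected z = (R - 0.5 - E[R]) / SD[R] = (8 - 0.5 - 7.0000) / 1.6514 = 0.3028.
Step 5: Two-sided p-value via normal approximation = 2*(1 - Phi(|z|)) = 0.762069.
Step 6: alpha = 0.05. fail to reject H0.

R = 8, z = 0.3028, p = 0.762069, fail to reject H0.


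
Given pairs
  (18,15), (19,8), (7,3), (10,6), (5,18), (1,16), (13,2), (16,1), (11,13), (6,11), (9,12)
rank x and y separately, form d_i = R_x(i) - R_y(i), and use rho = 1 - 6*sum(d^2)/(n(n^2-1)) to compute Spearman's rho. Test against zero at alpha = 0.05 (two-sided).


Step 1: Rank x and y separately (midranks; no ties here).
rank(x): 18->10, 19->11, 7->4, 10->6, 5->2, 1->1, 13->8, 16->9, 11->7, 6->3, 9->5
rank(y): 15->9, 8->5, 3->3, 6->4, 18->11, 16->10, 2->2, 1->1, 13->8, 11->6, 12->7
Step 2: d_i = R_x(i) - R_y(i); compute d_i^2.
  (10-9)^2=1, (11-5)^2=36, (4-3)^2=1, (6-4)^2=4, (2-11)^2=81, (1-10)^2=81, (8-2)^2=36, (9-1)^2=64, (7-8)^2=1, (3-6)^2=9, (5-7)^2=4
sum(d^2) = 318.
Step 3: rho = 1 - 6*318 / (11*(11^2 - 1)) = 1 - 1908/1320 = -0.445455.
Step 4: Under H0, t = rho * sqrt((n-2)/(1-rho^2)) = -1.4926 ~ t(9).
Step 5: Two-sided p-value from the t-distribution with 9 df = 0.169733.
Step 6: alpha = 0.05. fail to reject H0.

rho = -0.4455, p = 0.169733, fail to reject H0 at alpha = 0.05.


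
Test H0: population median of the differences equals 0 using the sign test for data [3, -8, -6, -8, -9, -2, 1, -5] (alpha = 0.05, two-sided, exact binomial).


Step 1: Discard zero differences. Original n = 8; n_eff = number of nonzero differences = 8.
Nonzero differences (with sign): +3, -8, -6, -8, -9, -2, +1, -5
Step 2: Count signs: positive = 2, negative = 6.
Step 3: Under H0: P(positive) = 0.5, so the number of positives S ~ Bin(8, 0.5).
Step 4: Two-sided exact p-value = sum of Bin(8,0.5) probabilities at or below the observed probability = 0.289062.
Step 5: alpha = 0.05. fail to reject H0.

n_eff = 8, pos = 2, neg = 6, p = 0.289062, fail to reject H0.


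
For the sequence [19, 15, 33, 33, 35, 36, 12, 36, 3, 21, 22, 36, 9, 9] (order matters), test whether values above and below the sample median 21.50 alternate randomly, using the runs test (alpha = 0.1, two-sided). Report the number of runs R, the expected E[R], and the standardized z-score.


Step 1: Compute median = 21.50; label A = above, B = below.
Labels in order: BBAAAABABBAABB  (n_A = 7, n_B = 7)
Step 2: Count runs R = 7.
Step 3: Under H0 (random ordering), E[R] = 2*n_A*n_B/(n_A+n_B) + 1 = 2*7*7/14 + 1 = 8.0000.
        Var[R] = 2*n_A*n_B*(2*n_A*n_B - n_A - n_B) / ((n_A+n_B)^2 * (n_A+n_B-1)) = 8232/2548 = 3.2308.
        SD[R] = 1.7974.
Step 4: Continuity-corrected z = (R + 0.5 - E[R]) / SD[R] = (7 + 0.5 - 8.0000) / 1.7974 = -0.2782.
Step 5: Two-sided p-value via normal approximation = 2*(1 - Phi(|z|)) = 0.780879.
Step 6: alpha = 0.1. fail to reject H0.

R = 7, z = -0.2782, p = 0.780879, fail to reject H0.


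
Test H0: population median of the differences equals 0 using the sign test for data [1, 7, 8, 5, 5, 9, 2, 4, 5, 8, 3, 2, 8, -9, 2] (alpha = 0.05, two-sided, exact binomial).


Step 1: Discard zero differences. Original n = 15; n_eff = number of nonzero differences = 15.
Nonzero differences (with sign): +1, +7, +8, +5, +5, +9, +2, +4, +5, +8, +3, +2, +8, -9, +2
Step 2: Count signs: positive = 14, negative = 1.
Step 3: Under H0: P(positive) = 0.5, so the number of positives S ~ Bin(15, 0.5).
Step 4: Two-sided exact p-value = sum of Bin(15,0.5) probabilities at or below the observed probability = 0.000977.
Step 5: alpha = 0.05. reject H0.

n_eff = 15, pos = 14, neg = 1, p = 0.000977, reject H0.


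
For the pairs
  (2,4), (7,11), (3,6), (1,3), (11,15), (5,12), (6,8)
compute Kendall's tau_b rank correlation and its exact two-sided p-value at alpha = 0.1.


Step 1: Enumerate the 21 unordered pairs (i,j) with i<j and classify each by sign(x_j-x_i) * sign(y_j-y_i).
  (1,2):dx=+5,dy=+7->C; (1,3):dx=+1,dy=+2->C; (1,4):dx=-1,dy=-1->C; (1,5):dx=+9,dy=+11->C
  (1,6):dx=+3,dy=+8->C; (1,7):dx=+4,dy=+4->C; (2,3):dx=-4,dy=-5->C; (2,4):dx=-6,dy=-8->C
  (2,5):dx=+4,dy=+4->C; (2,6):dx=-2,dy=+1->D; (2,7):dx=-1,dy=-3->C; (3,4):dx=-2,dy=-3->C
  (3,5):dx=+8,dy=+9->C; (3,6):dx=+2,dy=+6->C; (3,7):dx=+3,dy=+2->C; (4,5):dx=+10,dy=+12->C
  (4,6):dx=+4,dy=+9->C; (4,7):dx=+5,dy=+5->C; (5,6):dx=-6,dy=-3->C; (5,7):dx=-5,dy=-7->C
  (6,7):dx=+1,dy=-4->D
Step 2: C = 19, D = 2, total pairs = 21.
Step 3: tau = (C - D)/(n(n-1)/2) = (19 - 2)/21 = 0.809524.
Step 4: Exact two-sided p-value (enumerate n! = 5040 permutations of y under H0): p = 0.010714.
Step 5: alpha = 0.1. reject H0.

tau_b = 0.8095 (C=19, D=2), p = 0.010714, reject H0.


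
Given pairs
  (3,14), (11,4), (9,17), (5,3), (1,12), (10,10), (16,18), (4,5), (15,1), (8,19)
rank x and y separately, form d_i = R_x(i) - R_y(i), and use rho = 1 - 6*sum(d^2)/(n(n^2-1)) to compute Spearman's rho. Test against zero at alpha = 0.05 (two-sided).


Step 1: Rank x and y separately (midranks; no ties here).
rank(x): 3->2, 11->8, 9->6, 5->4, 1->1, 10->7, 16->10, 4->3, 15->9, 8->5
rank(y): 14->7, 4->3, 17->8, 3->2, 12->6, 10->5, 18->9, 5->4, 1->1, 19->10
Step 2: d_i = R_x(i) - R_y(i); compute d_i^2.
  (2-7)^2=25, (8-3)^2=25, (6-8)^2=4, (4-2)^2=4, (1-6)^2=25, (7-5)^2=4, (10-9)^2=1, (3-4)^2=1, (9-1)^2=64, (5-10)^2=25
sum(d^2) = 178.
Step 3: rho = 1 - 6*178 / (10*(10^2 - 1)) = 1 - 1068/990 = -0.078788.
Step 4: Under H0, t = rho * sqrt((n-2)/(1-rho^2)) = -0.2235 ~ t(8).
Step 5: Two-sided p-value from the t-distribution with 8 df = 0.828717.
Step 6: alpha = 0.05. fail to reject H0.

rho = -0.0788, p = 0.828717, fail to reject H0 at alpha = 0.05.


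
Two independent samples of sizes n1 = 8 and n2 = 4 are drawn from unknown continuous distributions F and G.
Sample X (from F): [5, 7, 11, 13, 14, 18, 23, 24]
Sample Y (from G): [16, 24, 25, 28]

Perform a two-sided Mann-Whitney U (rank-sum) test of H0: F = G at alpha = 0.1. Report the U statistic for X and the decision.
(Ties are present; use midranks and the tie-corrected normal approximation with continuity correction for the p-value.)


Step 1: Combine and sort all 12 observations; assign midranks.
sorted (value, group): (5,X), (7,X), (11,X), (13,X), (14,X), (16,Y), (18,X), (23,X), (24,X), (24,Y), (25,Y), (28,Y)
ranks: 5->1, 7->2, 11->3, 13->4, 14->5, 16->6, 18->7, 23->8, 24->9.5, 24->9.5, 25->11, 28->12
Step 2: Rank sum for X: R1 = 1 + 2 + 3 + 4 + 5 + 7 + 8 + 9.5 = 39.5.
Step 3: U_X = R1 - n1(n1+1)/2 = 39.5 - 8*9/2 = 39.5 - 36 = 3.5.
       U_Y = n1*n2 - U_X = 32 - 3.5 = 28.5.
Step 4: Ties are present, so use the tie-corrected normal approximation (with continuity correction) for the p-value.
Step 5: p-value = 0.041184; compare to alpha = 0.1. reject H0.

U_X = 3.5, p = 0.041184, reject H0 at alpha = 0.1.


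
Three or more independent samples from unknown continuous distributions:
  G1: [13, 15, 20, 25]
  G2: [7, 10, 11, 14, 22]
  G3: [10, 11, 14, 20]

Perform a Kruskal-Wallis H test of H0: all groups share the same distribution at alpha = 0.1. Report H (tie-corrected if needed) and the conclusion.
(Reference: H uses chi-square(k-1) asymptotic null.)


Step 1: Combine all N = 13 observations and assign midranks.
sorted (value, group, rank): (7,G2,1), (10,G2,2.5), (10,G3,2.5), (11,G2,4.5), (11,G3,4.5), (13,G1,6), (14,G2,7.5), (14,G3,7.5), (15,G1,9), (20,G1,10.5), (20,G3,10.5), (22,G2,12), (25,G1,13)
Step 2: Sum ranks within each group.
R_1 = 38.5 (n_1 = 4)
R_2 = 27.5 (n_2 = 5)
R_3 = 25 (n_3 = 4)
Step 3: H = 12/(N(N+1)) * sum(R_i^2/n_i) - 3(N+1)
     = 12/(13*14) * (38.5^2/4 + 27.5^2/5 + 25^2/4) - 3*14
     = 0.065934 * 678.062 - 42
     = 2.707418.
Step 4: Ties present; correction factor C = 1 - 24/(13^3 - 13) = 0.989011. Corrected H = 2.707418 / 0.989011 = 2.737500.
Step 5: Under H0, H ~ chi^2(2); p-value = 0.254425.
Step 6: alpha = 0.1. fail to reject H0.

H = 2.7375, df = 2, p = 0.254425, fail to reject H0.


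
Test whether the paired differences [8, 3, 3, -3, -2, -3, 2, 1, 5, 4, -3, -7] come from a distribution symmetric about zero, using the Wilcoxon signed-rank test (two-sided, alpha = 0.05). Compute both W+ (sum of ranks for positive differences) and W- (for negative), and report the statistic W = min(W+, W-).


Step 1: Drop any zero differences (none here) and take |d_i|.
|d| = [8, 3, 3, 3, 2, 3, 2, 1, 5, 4, 3, 7]
Step 2: Midrank |d_i| (ties get averaged ranks).
ranks: |8|->12, |3|->6, |3|->6, |3|->6, |2|->2.5, |3|->6, |2|->2.5, |1|->1, |5|->10, |4|->9, |3|->6, |7|->11
Step 3: Attach original signs; sum ranks with positive sign and with negative sign.
W+ = 12 + 6 + 6 + 2.5 + 1 + 10 + 9 = 46.5
W- = 6 + 2.5 + 6 + 6 + 11 = 31.5
(Check: W+ + W- = 78 should equal n(n+1)/2 = 78.)
Step 4: Test statistic W = min(W+, W-) = 31.5.
Step 5: Ties in |d|, so use the tie-corrected normal approximation.
        E[W] = n(n+1)/4 = 12*13/4 = 39.
        Tie groups: |d|=2 (t=2), |d|=3 (t=5); sum(t^3 - t) = 126.
        Var[W] = n(n+1)(2n+1)/24 - sum(t^3-t)/48 = 3900/24 - 126/48 = 159.875.
        z = (W - E[W]) / sqrt(Var[W]) = (31.5 - 39) / 12.6442 = -0.5932.
        Two-sided p = 2*Phi(z) = 0.553075.
Step 6: alpha = 0.05. fail to reject H0.

W+ = 46.5, W- = 31.5, W = min = 31.5, p = 0.553075, fail to reject H0.


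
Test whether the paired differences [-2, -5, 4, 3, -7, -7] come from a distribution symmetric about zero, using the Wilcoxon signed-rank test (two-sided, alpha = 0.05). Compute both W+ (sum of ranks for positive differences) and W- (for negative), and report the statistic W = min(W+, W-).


Step 1: Drop any zero differences (none here) and take |d_i|.
|d| = [2, 5, 4, 3, 7, 7]
Step 2: Midrank |d_i| (ties get averaged ranks).
ranks: |2|->1, |5|->4, |4|->3, |3|->2, |7|->5.5, |7|->5.5
Step 3: Attach original signs; sum ranks with positive sign and with negative sign.
W+ = 3 + 2 = 5
W- = 1 + 4 + 5.5 + 5.5 = 16
(Check: W+ + W- = 21 should equal n(n+1)/2 = 21.)
Step 4: Test statistic W = min(W+, W-) = 5.
Step 5: Ties in |d|, so use the tie-corrected normal approximation.
        E[W] = n(n+1)/4 = 6*7/4 = 10.5.
        Tie groups: |d|=7 (t=2); sum(t^3 - t) = 6.
        Var[W] = n(n+1)(2n+1)/24 - sum(t^3-t)/48 = 546/24 - 6/48 = 22.625.
        z = (W - E[W]) / sqrt(Var[W]) = (5 - 10.5) / 4.7566 = -1.1563.
        Two-sided p = 2*Phi(z) = 0.247561.
Step 6: alpha = 0.05. fail to reject H0.

W+ = 5, W- = 16, W = min = 5, p = 0.247561, fail to reject H0.


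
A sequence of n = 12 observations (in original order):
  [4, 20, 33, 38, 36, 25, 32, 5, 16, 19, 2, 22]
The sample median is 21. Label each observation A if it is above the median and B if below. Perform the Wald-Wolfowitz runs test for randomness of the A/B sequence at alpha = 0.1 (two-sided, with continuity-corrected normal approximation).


Step 1: Compute median = 21; label A = above, B = below.
Labels in order: BBAAAAABBBBA  (n_A = 6, n_B = 6)
Step 2: Count runs R = 4.
Step 3: Under H0 (random ordering), E[R] = 2*n_A*n_B/(n_A+n_B) + 1 = 2*6*6/12 + 1 = 7.0000.
        Var[R] = 2*n_A*n_B*(2*n_A*n_B - n_A - n_B) / ((n_A+n_B)^2 * (n_A+n_B-1)) = 4320/1584 = 2.7273.
        SD[R] = 1.6514.
Step 4: Continuity-corrected z = (R + 0.5 - E[R]) / SD[R] = (4 + 0.5 - 7.0000) / 1.6514 = -1.5138.
Step 5: Two-sided p-value via normal approximation = 2*(1 - Phi(|z|)) = 0.130070.
Step 6: alpha = 0.1. fail to reject H0.

R = 4, z = -1.5138, p = 0.130070, fail to reject H0.


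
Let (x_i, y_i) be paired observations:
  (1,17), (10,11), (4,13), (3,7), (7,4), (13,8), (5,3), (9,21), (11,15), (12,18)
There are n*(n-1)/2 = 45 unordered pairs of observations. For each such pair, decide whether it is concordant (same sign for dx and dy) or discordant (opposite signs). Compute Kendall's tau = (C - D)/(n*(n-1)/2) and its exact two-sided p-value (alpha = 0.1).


Step 1: Enumerate the 45 unordered pairs (i,j) with i<j and classify each by sign(x_j-x_i) * sign(y_j-y_i).
  (1,2):dx=+9,dy=-6->D; (1,3):dx=+3,dy=-4->D; (1,4):dx=+2,dy=-10->D; (1,5):dx=+6,dy=-13->D
  (1,6):dx=+12,dy=-9->D; (1,7):dx=+4,dy=-14->D; (1,8):dx=+8,dy=+4->C; (1,9):dx=+10,dy=-2->D
  (1,10):dx=+11,dy=+1->C; (2,3):dx=-6,dy=+2->D; (2,4):dx=-7,dy=-4->C; (2,5):dx=-3,dy=-7->C
  (2,6):dx=+3,dy=-3->D; (2,7):dx=-5,dy=-8->C; (2,8):dx=-1,dy=+10->D; (2,9):dx=+1,dy=+4->C
  (2,10):dx=+2,dy=+7->C; (3,4):dx=-1,dy=-6->C; (3,5):dx=+3,dy=-9->D; (3,6):dx=+9,dy=-5->D
  (3,7):dx=+1,dy=-10->D; (3,8):dx=+5,dy=+8->C; (3,9):dx=+7,dy=+2->C; (3,10):dx=+8,dy=+5->C
  (4,5):dx=+4,dy=-3->D; (4,6):dx=+10,dy=+1->C; (4,7):dx=+2,dy=-4->D; (4,8):dx=+6,dy=+14->C
  (4,9):dx=+8,dy=+8->C; (4,10):dx=+9,dy=+11->C; (5,6):dx=+6,dy=+4->C; (5,7):dx=-2,dy=-1->C
  (5,8):dx=+2,dy=+17->C; (5,9):dx=+4,dy=+11->C; (5,10):dx=+5,dy=+14->C; (6,7):dx=-8,dy=-5->C
  (6,8):dx=-4,dy=+13->D; (6,9):dx=-2,dy=+7->D; (6,10):dx=-1,dy=+10->D; (7,8):dx=+4,dy=+18->C
  (7,9):dx=+6,dy=+12->C; (7,10):dx=+7,dy=+15->C; (8,9):dx=+2,dy=-6->D; (8,10):dx=+3,dy=-3->D
  (9,10):dx=+1,dy=+3->C
Step 2: C = 25, D = 20, total pairs = 45.
Step 3: tau = (C - D)/(n(n-1)/2) = (25 - 20)/45 = 0.111111.
Step 4: Exact two-sided p-value (enumerate n! = 3628800 permutations of y under H0): p = 0.727490.
Step 5: alpha = 0.1. fail to reject H0.

tau_b = 0.1111 (C=25, D=20), p = 0.727490, fail to reject H0.


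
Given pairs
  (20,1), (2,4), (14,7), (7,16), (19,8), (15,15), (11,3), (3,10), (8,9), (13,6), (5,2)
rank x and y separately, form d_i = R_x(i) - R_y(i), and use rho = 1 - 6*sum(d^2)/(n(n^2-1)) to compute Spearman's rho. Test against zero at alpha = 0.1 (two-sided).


Step 1: Rank x and y separately (midranks; no ties here).
rank(x): 20->11, 2->1, 14->8, 7->4, 19->10, 15->9, 11->6, 3->2, 8->5, 13->7, 5->3
rank(y): 1->1, 4->4, 7->6, 16->11, 8->7, 15->10, 3->3, 10->9, 9->8, 6->5, 2->2
Step 2: d_i = R_x(i) - R_y(i); compute d_i^2.
  (11-1)^2=100, (1-4)^2=9, (8-6)^2=4, (4-11)^2=49, (10-7)^2=9, (9-10)^2=1, (6-3)^2=9, (2-9)^2=49, (5-8)^2=9, (7-5)^2=4, (3-2)^2=1
sum(d^2) = 244.
Step 3: rho = 1 - 6*244 / (11*(11^2 - 1)) = 1 - 1464/1320 = -0.109091.
Step 4: Under H0, t = rho * sqrt((n-2)/(1-rho^2)) = -0.3292 ~ t(9).
Step 5: Two-sided p-value from the t-distribution with 9 df = 0.749509.
Step 6: alpha = 0.1. fail to reject H0.

rho = -0.1091, p = 0.749509, fail to reject H0 at alpha = 0.1.


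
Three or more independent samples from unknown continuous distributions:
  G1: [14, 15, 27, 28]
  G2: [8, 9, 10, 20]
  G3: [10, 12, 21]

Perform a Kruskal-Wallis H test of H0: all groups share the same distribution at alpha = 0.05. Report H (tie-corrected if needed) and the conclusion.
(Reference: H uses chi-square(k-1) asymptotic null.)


Step 1: Combine all N = 11 observations and assign midranks.
sorted (value, group, rank): (8,G2,1), (9,G2,2), (10,G2,3.5), (10,G3,3.5), (12,G3,5), (14,G1,6), (15,G1,7), (20,G2,8), (21,G3,9), (27,G1,10), (28,G1,11)
Step 2: Sum ranks within each group.
R_1 = 34 (n_1 = 4)
R_2 = 14.5 (n_2 = 4)
R_3 = 17.5 (n_3 = 3)
Step 3: H = 12/(N(N+1)) * sum(R_i^2/n_i) - 3(N+1)
     = 12/(11*12) * (34^2/4 + 14.5^2/4 + 17.5^2/3) - 3*12
     = 0.090909 * 443.646 - 36
     = 4.331439.
Step 4: Ties present; correction factor C = 1 - 6/(11^3 - 11) = 0.995455. Corrected H = 4.331439 / 0.995455 = 4.351218.
Step 5: Under H0, H ~ chi^2(2); p-value = 0.113539.
Step 6: alpha = 0.05. fail to reject H0.

H = 4.3512, df = 2, p = 0.113539, fail to reject H0.


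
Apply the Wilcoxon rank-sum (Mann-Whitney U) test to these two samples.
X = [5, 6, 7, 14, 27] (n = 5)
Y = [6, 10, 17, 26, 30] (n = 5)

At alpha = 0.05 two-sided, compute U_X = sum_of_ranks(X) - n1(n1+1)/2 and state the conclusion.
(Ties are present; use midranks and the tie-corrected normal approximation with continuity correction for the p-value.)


Step 1: Combine and sort all 10 observations; assign midranks.
sorted (value, group): (5,X), (6,X), (6,Y), (7,X), (10,Y), (14,X), (17,Y), (26,Y), (27,X), (30,Y)
ranks: 5->1, 6->2.5, 6->2.5, 7->4, 10->5, 14->6, 17->7, 26->8, 27->9, 30->10
Step 2: Rank sum for X: R1 = 1 + 2.5 + 4 + 6 + 9 = 22.5.
Step 3: U_X = R1 - n1(n1+1)/2 = 22.5 - 5*6/2 = 22.5 - 15 = 7.5.
       U_Y = n1*n2 - U_X = 25 - 7.5 = 17.5.
Step 4: Ties are present, so use the tie-corrected normal approximation (with continuity correction) for the p-value.
Step 5: p-value = 0.345742; compare to alpha = 0.05. fail to reject H0.

U_X = 7.5, p = 0.345742, fail to reject H0 at alpha = 0.05.


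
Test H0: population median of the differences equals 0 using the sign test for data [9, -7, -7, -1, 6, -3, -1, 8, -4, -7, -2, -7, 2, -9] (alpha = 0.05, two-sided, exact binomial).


Step 1: Discard zero differences. Original n = 14; n_eff = number of nonzero differences = 14.
Nonzero differences (with sign): +9, -7, -7, -1, +6, -3, -1, +8, -4, -7, -2, -7, +2, -9
Step 2: Count signs: positive = 4, negative = 10.
Step 3: Under H0: P(positive) = 0.5, so the number of positives S ~ Bin(14, 0.5).
Step 4: Two-sided exact p-value = sum of Bin(14,0.5) probabilities at or below the observed probability = 0.179565.
Step 5: alpha = 0.05. fail to reject H0.

n_eff = 14, pos = 4, neg = 10, p = 0.179565, fail to reject H0.


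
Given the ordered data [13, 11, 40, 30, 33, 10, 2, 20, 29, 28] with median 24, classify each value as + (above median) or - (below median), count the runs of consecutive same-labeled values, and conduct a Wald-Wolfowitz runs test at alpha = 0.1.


Step 1: Compute median = 24; label A = above, B = below.
Labels in order: BBAAABBBAA  (n_A = 5, n_B = 5)
Step 2: Count runs R = 4.
Step 3: Under H0 (random ordering), E[R] = 2*n_A*n_B/(n_A+n_B) + 1 = 2*5*5/10 + 1 = 6.0000.
        Var[R] = 2*n_A*n_B*(2*n_A*n_B - n_A - n_B) / ((n_A+n_B)^2 * (n_A+n_B-1)) = 2000/900 = 2.2222.
        SD[R] = 1.4907.
Step 4: Continuity-corrected z = (R + 0.5 - E[R]) / SD[R] = (4 + 0.5 - 6.0000) / 1.4907 = -1.0062.
Step 5: Two-sided p-value via normal approximation = 2*(1 - Phi(|z|)) = 0.314305.
Step 6: alpha = 0.1. fail to reject H0.

R = 4, z = -1.0062, p = 0.314305, fail to reject H0.


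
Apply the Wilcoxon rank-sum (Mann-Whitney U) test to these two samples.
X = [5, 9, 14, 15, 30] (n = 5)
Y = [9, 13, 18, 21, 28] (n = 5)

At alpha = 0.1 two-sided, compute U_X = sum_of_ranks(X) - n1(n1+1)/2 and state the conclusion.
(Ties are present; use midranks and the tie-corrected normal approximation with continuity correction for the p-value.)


Step 1: Combine and sort all 10 observations; assign midranks.
sorted (value, group): (5,X), (9,X), (9,Y), (13,Y), (14,X), (15,X), (18,Y), (21,Y), (28,Y), (30,X)
ranks: 5->1, 9->2.5, 9->2.5, 13->4, 14->5, 15->6, 18->7, 21->8, 28->9, 30->10
Step 2: Rank sum for X: R1 = 1 + 2.5 + 5 + 6 + 10 = 24.5.
Step 3: U_X = R1 - n1(n1+1)/2 = 24.5 - 5*6/2 = 24.5 - 15 = 9.5.
       U_Y = n1*n2 - U_X = 25 - 9.5 = 15.5.
Step 4: Ties are present, so use the tie-corrected normal approximation (with continuity correction) for the p-value.
Step 5: p-value = 0.600402; compare to alpha = 0.1. fail to reject H0.

U_X = 9.5, p = 0.600402, fail to reject H0 at alpha = 0.1.


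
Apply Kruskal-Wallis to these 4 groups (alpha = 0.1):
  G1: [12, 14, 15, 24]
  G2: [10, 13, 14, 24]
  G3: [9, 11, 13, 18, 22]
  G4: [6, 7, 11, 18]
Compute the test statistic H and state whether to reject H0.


Step 1: Combine all N = 17 observations and assign midranks.
sorted (value, group, rank): (6,G4,1), (7,G4,2), (9,G3,3), (10,G2,4), (11,G3,5.5), (11,G4,5.5), (12,G1,7), (13,G2,8.5), (13,G3,8.5), (14,G1,10.5), (14,G2,10.5), (15,G1,12), (18,G3,13.5), (18,G4,13.5), (22,G3,15), (24,G1,16.5), (24,G2,16.5)
Step 2: Sum ranks within each group.
R_1 = 46 (n_1 = 4)
R_2 = 39.5 (n_2 = 4)
R_3 = 45.5 (n_3 = 5)
R_4 = 22 (n_4 = 4)
Step 3: H = 12/(N(N+1)) * sum(R_i^2/n_i) - 3(N+1)
     = 12/(17*18) * (46^2/4 + 39.5^2/4 + 45.5^2/5 + 22^2/4) - 3*18
     = 0.039216 * 1454.11 - 54
     = 3.024020.
Step 4: Ties present; correction factor C = 1 - 30/(17^3 - 17) = 0.993873. Corrected H = 3.024020 / 0.993873 = 3.042663.
Step 5: Under H0, H ~ chi^2(3); p-value = 0.385094.
Step 6: alpha = 0.1. fail to reject H0.

H = 3.0427, df = 3, p = 0.385094, fail to reject H0.


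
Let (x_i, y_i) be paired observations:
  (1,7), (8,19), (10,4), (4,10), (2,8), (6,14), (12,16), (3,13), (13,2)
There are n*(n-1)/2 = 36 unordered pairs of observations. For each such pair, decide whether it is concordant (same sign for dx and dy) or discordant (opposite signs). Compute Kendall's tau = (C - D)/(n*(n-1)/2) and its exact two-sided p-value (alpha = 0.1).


Step 1: Enumerate the 36 unordered pairs (i,j) with i<j and classify each by sign(x_j-x_i) * sign(y_j-y_i).
  (1,2):dx=+7,dy=+12->C; (1,3):dx=+9,dy=-3->D; (1,4):dx=+3,dy=+3->C; (1,5):dx=+1,dy=+1->C
  (1,6):dx=+5,dy=+7->C; (1,7):dx=+11,dy=+9->C; (1,8):dx=+2,dy=+6->C; (1,9):dx=+12,dy=-5->D
  (2,3):dx=+2,dy=-15->D; (2,4):dx=-4,dy=-9->C; (2,5):dx=-6,dy=-11->C; (2,6):dx=-2,dy=-5->C
  (2,7):dx=+4,dy=-3->D; (2,8):dx=-5,dy=-6->C; (2,9):dx=+5,dy=-17->D; (3,4):dx=-6,dy=+6->D
  (3,5):dx=-8,dy=+4->D; (3,6):dx=-4,dy=+10->D; (3,7):dx=+2,dy=+12->C; (3,8):dx=-7,dy=+9->D
  (3,9):dx=+3,dy=-2->D; (4,5):dx=-2,dy=-2->C; (4,6):dx=+2,dy=+4->C; (4,7):dx=+8,dy=+6->C
  (4,8):dx=-1,dy=+3->D; (4,9):dx=+9,dy=-8->D; (5,6):dx=+4,dy=+6->C; (5,7):dx=+10,dy=+8->C
  (5,8):dx=+1,dy=+5->C; (5,9):dx=+11,dy=-6->D; (6,7):dx=+6,dy=+2->C; (6,8):dx=-3,dy=-1->C
  (6,9):dx=+7,dy=-12->D; (7,8):dx=-9,dy=-3->C; (7,9):dx=+1,dy=-14->D; (8,9):dx=+10,dy=-11->D
Step 2: C = 20, D = 16, total pairs = 36.
Step 3: tau = (C - D)/(n(n-1)/2) = (20 - 16)/36 = 0.111111.
Step 4: Exact two-sided p-value (enumerate n! = 362880 permutations of y under H0): p = 0.761414.
Step 5: alpha = 0.1. fail to reject H0.

tau_b = 0.1111 (C=20, D=16), p = 0.761414, fail to reject H0.


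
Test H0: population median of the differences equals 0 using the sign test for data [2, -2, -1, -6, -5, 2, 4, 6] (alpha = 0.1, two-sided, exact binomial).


Step 1: Discard zero differences. Original n = 8; n_eff = number of nonzero differences = 8.
Nonzero differences (with sign): +2, -2, -1, -6, -5, +2, +4, +6
Step 2: Count signs: positive = 4, negative = 4.
Step 3: Under H0: P(positive) = 0.5, so the number of positives S ~ Bin(8, 0.5).
Step 4: Two-sided exact p-value = sum of Bin(8,0.5) probabilities at or below the observed probability = 1.000000.
Step 5: alpha = 0.1. fail to reject H0.

n_eff = 8, pos = 4, neg = 4, p = 1.000000, fail to reject H0.


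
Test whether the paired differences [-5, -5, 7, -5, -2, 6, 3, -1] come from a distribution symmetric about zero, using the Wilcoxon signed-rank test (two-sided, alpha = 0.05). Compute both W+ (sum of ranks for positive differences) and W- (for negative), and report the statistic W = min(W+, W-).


Step 1: Drop any zero differences (none here) and take |d_i|.
|d| = [5, 5, 7, 5, 2, 6, 3, 1]
Step 2: Midrank |d_i| (ties get averaged ranks).
ranks: |5|->5, |5|->5, |7|->8, |5|->5, |2|->2, |6|->7, |3|->3, |1|->1
Step 3: Attach original signs; sum ranks with positive sign and with negative sign.
W+ = 8 + 7 + 3 = 18
W- = 5 + 5 + 5 + 2 + 1 = 18
(Check: W+ + W- = 36 should equal n(n+1)/2 = 36.)
Step 4: Test statistic W = min(W+, W-) = 18.
Step 5: Ties in |d|, so use the tie-corrected normal approximation.
        E[W] = n(n+1)/4 = 8*9/4 = 18.
        Tie groups: |d|=5 (t=3); sum(t^3 - t) = 24.
        Var[W] = n(n+1)(2n+1)/24 - sum(t^3-t)/48 = 1224/24 - 24/48 = 50.5.
        z = (W - E[W]) / sqrt(Var[W]) = (18 - 18) / 7.1063 = 0.0000.
        Two-sided p = 2*Phi(z) = 1.000000.
Step 6: alpha = 0.05. fail to reject H0.

W+ = 18, W- = 18, W = min = 18, p = 1.000000, fail to reject H0.


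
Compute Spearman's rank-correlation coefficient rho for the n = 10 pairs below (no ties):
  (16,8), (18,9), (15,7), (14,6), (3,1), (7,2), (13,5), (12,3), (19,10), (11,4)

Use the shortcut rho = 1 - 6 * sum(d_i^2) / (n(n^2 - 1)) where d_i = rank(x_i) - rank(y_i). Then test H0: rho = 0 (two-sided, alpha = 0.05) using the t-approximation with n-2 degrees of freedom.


Step 1: Rank x and y separately (midranks; no ties here).
rank(x): 16->8, 18->9, 15->7, 14->6, 3->1, 7->2, 13->5, 12->4, 19->10, 11->3
rank(y): 8->8, 9->9, 7->7, 6->6, 1->1, 2->2, 5->5, 3->3, 10->10, 4->4
Step 2: d_i = R_x(i) - R_y(i); compute d_i^2.
  (8-8)^2=0, (9-9)^2=0, (7-7)^2=0, (6-6)^2=0, (1-1)^2=0, (2-2)^2=0, (5-5)^2=0, (4-3)^2=1, (10-10)^2=0, (3-4)^2=1
sum(d^2) = 2.
Step 3: rho = 1 - 6*2 / (10*(10^2 - 1)) = 1 - 12/990 = 0.987879.
Step 4: Under H0, t = rho * sqrt((n-2)/(1-rho^2)) = 18.0003 ~ t(8).
Step 5: Two-sided p-value from the t-distribution with 8 df = 0.000000.
Step 6: alpha = 0.05. reject H0.

rho = 0.9879, p = 0.000000, reject H0 at alpha = 0.05.


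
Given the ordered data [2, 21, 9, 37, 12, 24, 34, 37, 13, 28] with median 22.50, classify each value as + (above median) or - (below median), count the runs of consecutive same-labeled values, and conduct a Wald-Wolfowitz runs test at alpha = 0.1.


Step 1: Compute median = 22.50; label A = above, B = below.
Labels in order: BBBABAAABA  (n_A = 5, n_B = 5)
Step 2: Count runs R = 6.
Step 3: Under H0 (random ordering), E[R] = 2*n_A*n_B/(n_A+n_B) + 1 = 2*5*5/10 + 1 = 6.0000.
        Var[R] = 2*n_A*n_B*(2*n_A*n_B - n_A - n_B) / ((n_A+n_B)^2 * (n_A+n_B-1)) = 2000/900 = 2.2222.
        SD[R] = 1.4907.
Step 4: R = E[R], so z = 0 with no continuity correction.
Step 5: Two-sided p-value via normal approximation = 2*(1 - Phi(|z|)) = 1.000000.
Step 6: alpha = 0.1. fail to reject H0.

R = 6, z = 0.0000, p = 1.000000, fail to reject H0.


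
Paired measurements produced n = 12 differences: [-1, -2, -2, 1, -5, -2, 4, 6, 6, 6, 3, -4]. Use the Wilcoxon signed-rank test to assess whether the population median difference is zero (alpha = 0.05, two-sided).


Step 1: Drop any zero differences (none here) and take |d_i|.
|d| = [1, 2, 2, 1, 5, 2, 4, 6, 6, 6, 3, 4]
Step 2: Midrank |d_i| (ties get averaged ranks).
ranks: |1|->1.5, |2|->4, |2|->4, |1|->1.5, |5|->9, |2|->4, |4|->7.5, |6|->11, |6|->11, |6|->11, |3|->6, |4|->7.5
Step 3: Attach original signs; sum ranks with positive sign and with negative sign.
W+ = 1.5 + 7.5 + 11 + 11 + 11 + 6 = 48
W- = 1.5 + 4 + 4 + 9 + 4 + 7.5 = 30
(Check: W+ + W- = 78 should equal n(n+1)/2 = 78.)
Step 4: Test statistic W = min(W+, W-) = 30.
Step 5: Ties in |d|, so use the tie-corrected normal approximation.
        E[W] = n(n+1)/4 = 12*13/4 = 39.
        Tie groups: |d|=1 (t=2), |d|=2 (t=3), |d|=4 (t=2), |d|=6 (t=3); sum(t^3 - t) = 60.
        Var[W] = n(n+1)(2n+1)/24 - sum(t^3-t)/48 = 3900/24 - 60/48 = 161.25.
        z = (W - E[W]) / sqrt(Var[W]) = (30 - 39) / 12.6984 = -0.7087.
        Two-sided p = 2*Phi(z) = 0.478480.
Step 6: alpha = 0.05. fail to reject H0.

W+ = 48, W- = 30, W = min = 30, p = 0.478480, fail to reject H0.
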